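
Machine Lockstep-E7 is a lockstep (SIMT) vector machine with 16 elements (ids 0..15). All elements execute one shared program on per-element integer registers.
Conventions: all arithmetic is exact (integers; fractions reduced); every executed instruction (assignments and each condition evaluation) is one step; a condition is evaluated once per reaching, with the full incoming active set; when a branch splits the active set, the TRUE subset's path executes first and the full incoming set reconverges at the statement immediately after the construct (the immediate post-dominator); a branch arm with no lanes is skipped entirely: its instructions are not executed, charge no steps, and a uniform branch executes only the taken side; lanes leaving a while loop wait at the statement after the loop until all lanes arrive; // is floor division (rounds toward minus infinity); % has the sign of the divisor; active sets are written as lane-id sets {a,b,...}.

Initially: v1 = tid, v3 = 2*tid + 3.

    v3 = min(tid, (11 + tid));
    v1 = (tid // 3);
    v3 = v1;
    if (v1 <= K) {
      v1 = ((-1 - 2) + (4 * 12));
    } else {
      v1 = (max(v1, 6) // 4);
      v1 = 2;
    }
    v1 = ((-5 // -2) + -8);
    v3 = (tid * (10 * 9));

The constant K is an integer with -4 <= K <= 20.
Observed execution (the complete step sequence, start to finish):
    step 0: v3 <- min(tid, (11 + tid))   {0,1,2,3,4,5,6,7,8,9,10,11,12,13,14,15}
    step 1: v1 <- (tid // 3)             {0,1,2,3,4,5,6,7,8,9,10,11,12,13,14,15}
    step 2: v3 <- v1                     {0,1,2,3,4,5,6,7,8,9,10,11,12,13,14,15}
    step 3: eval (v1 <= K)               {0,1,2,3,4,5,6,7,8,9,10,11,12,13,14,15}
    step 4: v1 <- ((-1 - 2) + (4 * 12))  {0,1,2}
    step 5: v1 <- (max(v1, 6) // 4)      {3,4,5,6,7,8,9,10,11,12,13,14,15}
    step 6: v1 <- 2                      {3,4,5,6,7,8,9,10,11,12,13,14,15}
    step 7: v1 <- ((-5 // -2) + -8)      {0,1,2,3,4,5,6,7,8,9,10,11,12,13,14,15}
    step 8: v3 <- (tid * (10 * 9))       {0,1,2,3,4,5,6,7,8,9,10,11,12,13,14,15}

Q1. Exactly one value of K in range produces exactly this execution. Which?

Answer: K = 0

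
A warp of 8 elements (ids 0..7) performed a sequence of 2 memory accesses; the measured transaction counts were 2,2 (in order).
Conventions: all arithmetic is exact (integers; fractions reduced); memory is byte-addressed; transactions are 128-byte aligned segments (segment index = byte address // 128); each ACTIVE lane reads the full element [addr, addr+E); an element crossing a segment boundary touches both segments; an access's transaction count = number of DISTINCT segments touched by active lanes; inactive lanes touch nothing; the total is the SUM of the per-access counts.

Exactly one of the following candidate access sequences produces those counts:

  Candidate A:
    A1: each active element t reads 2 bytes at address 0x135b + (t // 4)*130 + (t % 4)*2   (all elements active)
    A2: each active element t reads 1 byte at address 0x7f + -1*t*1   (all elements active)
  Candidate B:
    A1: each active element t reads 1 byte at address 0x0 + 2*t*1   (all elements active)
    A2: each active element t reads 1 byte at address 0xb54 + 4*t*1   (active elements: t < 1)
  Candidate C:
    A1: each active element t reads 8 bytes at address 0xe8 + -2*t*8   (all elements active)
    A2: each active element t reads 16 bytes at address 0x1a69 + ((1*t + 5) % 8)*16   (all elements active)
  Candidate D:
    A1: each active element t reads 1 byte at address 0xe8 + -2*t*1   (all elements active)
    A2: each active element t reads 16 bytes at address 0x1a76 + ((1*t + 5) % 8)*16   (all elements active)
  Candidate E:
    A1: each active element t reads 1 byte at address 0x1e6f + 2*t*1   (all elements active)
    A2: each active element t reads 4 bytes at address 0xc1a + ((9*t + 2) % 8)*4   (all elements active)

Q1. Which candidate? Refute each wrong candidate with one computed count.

A: A2 gives 1 transaction, not 2
B: A1 gives 1 transaction, not 2
D: A1 gives 1 transaction, not 2
E: A1 gives 1 transaction, not 2
C: all counts match (2,2)

Answer: C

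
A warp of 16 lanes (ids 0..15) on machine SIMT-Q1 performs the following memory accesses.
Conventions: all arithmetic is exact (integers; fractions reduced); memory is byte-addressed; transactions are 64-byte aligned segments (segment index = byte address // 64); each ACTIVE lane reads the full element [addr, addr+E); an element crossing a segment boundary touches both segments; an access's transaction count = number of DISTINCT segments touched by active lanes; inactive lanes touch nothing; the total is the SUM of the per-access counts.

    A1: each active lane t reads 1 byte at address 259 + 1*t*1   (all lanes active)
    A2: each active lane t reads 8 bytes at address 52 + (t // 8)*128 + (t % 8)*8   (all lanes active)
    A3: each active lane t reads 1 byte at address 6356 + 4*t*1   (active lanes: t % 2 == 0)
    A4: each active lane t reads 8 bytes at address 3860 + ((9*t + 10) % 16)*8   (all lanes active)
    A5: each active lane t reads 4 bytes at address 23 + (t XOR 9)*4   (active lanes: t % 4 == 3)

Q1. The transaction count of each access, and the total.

A1: 1 transaction
A2: 4 transactions
A3: 2 transactions
A4: 3 transactions
A5: 2 transactions

Answer: 1,4,2,3,2; total 12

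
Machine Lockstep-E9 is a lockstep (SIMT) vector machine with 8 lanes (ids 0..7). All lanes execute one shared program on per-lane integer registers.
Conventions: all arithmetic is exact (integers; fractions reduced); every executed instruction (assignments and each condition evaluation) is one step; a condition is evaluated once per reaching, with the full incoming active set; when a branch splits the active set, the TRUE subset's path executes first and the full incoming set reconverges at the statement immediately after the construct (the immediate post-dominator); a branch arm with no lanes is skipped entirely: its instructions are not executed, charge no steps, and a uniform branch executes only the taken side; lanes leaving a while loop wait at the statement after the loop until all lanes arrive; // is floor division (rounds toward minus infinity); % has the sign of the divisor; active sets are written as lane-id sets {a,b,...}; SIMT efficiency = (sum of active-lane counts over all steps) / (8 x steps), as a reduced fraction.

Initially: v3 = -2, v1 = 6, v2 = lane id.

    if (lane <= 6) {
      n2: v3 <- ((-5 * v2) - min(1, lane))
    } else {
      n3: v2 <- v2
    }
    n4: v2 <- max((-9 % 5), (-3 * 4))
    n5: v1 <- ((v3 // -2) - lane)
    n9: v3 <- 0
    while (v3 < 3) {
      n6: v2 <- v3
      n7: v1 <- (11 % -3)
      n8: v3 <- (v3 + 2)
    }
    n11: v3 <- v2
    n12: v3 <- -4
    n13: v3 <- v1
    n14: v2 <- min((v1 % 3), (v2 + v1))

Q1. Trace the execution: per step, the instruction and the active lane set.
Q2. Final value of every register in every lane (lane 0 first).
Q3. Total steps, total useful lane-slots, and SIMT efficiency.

step 0: eval (lane <= 6)             {0,1,2,3,4,5,6,7}
step 1: v3 <- ((-5 * v2) - min(1, lane)) {0,1,2,3,4,5,6}
step 2: v2 <- v2                     {7}
step 3: v2 <- max((-9 % 5), (-3 * 4)) {0,1,2,3,4,5,6,7}
step 4: v1 <- ((v3 // -2) - lane)    {0,1,2,3,4,5,6,7}
step 5: v3 <- 0                      {0,1,2,3,4,5,6,7}
step 6: eval (v3 < 3)                {0,1,2,3,4,5,6,7}
step 7: v2 <- v3                     {0,1,2,3,4,5,6,7}
step 8: v1 <- (11 % -3)              {0,1,2,3,4,5,6,7}
step 9: v3 <- (v3 + 2)               {0,1,2,3,4,5,6,7}
step 10: eval (v3 < 3)                {0,1,2,3,4,5,6,7}
step 11: v2 <- v3                     {0,1,2,3,4,5,6,7}
step 12: v1 <- (11 % -3)              {0,1,2,3,4,5,6,7}
step 13: v3 <- (v3 + 2)               {0,1,2,3,4,5,6,7}
step 14: eval (v3 < 3)                {0,1,2,3,4,5,6,7}
step 15: v3 <- v2                     {0,1,2,3,4,5,6,7}
step 16: v3 <- -4                     {0,1,2,3,4,5,6,7}
step 17: v3 <- v1                     {0,1,2,3,4,5,6,7}
step 18: v2 <- min((v1 % 3), (v2 + v1)) {0,1,2,3,4,5,6,7}

Answer: 19 steps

v3: -1,-1,-1,-1,-1,-1,-1,-1
v1: -1,-1,-1,-1,-1,-1,-1,-1
v2: 1,1,1,1,1,1,1,1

steps = 19; useful = 144; efficiency = 144/152 = 18/19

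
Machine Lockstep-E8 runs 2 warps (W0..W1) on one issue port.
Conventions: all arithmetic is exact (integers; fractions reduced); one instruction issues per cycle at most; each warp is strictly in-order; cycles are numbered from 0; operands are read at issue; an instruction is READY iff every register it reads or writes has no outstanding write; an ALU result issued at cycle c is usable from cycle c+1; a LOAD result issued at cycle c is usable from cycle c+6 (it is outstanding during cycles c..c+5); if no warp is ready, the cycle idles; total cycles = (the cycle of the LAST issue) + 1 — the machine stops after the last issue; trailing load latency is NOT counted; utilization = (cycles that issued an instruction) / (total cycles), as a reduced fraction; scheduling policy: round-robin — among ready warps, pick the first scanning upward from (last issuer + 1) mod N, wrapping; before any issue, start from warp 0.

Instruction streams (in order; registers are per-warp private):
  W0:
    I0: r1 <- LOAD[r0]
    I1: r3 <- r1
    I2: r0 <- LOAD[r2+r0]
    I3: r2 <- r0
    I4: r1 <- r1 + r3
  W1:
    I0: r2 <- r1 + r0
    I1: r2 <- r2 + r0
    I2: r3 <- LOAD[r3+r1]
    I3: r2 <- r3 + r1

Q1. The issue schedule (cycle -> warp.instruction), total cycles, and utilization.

cycle 0: W0.I0
cycle 1: W1.I0
cycle 2: W1.I1
cycle 3: W1.I2
cycle 4: idle
cycle 5: idle
cycle 6: W0.I1
cycle 7: W0.I2
cycle 8: idle
cycle 9: W1.I3
cycle 10: idle
cycle 11: idle
cycle 12: idle
cycle 13: W0.I3
cycle 14: W0.I4

Answer: 15 cycles, utilization 3/5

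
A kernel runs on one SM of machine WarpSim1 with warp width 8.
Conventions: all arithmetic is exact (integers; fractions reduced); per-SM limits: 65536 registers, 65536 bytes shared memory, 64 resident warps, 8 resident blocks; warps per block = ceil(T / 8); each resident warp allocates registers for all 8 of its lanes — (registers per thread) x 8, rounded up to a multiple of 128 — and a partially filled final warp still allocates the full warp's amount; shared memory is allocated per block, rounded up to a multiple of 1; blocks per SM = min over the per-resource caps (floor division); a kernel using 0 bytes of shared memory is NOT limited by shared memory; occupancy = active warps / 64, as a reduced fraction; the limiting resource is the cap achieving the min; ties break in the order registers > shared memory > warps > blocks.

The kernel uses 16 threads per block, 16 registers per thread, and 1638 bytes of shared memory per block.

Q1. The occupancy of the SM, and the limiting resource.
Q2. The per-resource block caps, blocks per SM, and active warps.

Answer: occupancy 1/4, limited by blocks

registers: 256 blocks
shared memory: 40 blocks
warps: 32 blocks
blocks: 8 blocks

Answer: 8 blocks, 16 active warps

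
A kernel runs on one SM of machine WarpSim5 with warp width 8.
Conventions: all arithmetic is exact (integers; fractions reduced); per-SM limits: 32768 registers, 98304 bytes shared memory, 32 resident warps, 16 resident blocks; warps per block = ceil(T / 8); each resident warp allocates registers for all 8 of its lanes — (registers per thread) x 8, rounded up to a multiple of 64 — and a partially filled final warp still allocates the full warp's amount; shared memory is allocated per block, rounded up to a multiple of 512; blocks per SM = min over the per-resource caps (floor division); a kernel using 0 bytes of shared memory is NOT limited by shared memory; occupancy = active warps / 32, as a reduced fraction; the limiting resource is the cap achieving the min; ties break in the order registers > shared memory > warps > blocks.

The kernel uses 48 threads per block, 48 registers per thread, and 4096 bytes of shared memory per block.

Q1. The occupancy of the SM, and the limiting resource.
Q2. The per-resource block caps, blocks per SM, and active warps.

Answer: occupancy 15/16, limited by warps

registers: 14 blocks
shared memory: 24 blocks
warps: 5 blocks
blocks: 16 blocks

Answer: 5 blocks, 30 active warps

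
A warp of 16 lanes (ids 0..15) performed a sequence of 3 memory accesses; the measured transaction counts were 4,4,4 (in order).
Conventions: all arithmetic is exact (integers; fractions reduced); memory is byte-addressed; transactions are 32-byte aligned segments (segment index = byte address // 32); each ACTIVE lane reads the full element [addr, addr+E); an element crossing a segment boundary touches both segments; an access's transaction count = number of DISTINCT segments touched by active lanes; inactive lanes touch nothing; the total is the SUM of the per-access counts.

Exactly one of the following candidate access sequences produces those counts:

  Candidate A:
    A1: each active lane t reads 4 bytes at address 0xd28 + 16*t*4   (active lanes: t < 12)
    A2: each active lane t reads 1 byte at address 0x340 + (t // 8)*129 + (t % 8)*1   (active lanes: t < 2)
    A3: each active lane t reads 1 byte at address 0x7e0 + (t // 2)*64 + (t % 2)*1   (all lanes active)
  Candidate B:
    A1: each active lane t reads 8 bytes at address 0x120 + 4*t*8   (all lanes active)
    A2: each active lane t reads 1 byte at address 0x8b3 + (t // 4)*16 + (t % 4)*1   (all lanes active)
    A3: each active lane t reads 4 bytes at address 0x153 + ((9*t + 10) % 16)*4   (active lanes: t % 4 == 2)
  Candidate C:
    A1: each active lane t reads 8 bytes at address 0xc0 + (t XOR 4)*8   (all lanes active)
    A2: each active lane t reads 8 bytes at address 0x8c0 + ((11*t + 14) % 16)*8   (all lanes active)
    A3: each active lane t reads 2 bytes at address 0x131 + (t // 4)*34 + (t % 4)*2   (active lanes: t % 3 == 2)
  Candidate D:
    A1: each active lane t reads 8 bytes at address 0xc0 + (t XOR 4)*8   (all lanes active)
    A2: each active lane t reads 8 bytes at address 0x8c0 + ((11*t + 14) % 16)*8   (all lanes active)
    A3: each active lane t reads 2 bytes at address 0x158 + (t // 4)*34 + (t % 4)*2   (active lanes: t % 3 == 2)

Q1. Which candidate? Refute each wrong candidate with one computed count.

A: A1 gives 12 transactions, not 4
B: A1 gives 16 transactions, not 4
D: A3 gives 5 transactions, not 4
C: all counts match (4,4,4)

Answer: C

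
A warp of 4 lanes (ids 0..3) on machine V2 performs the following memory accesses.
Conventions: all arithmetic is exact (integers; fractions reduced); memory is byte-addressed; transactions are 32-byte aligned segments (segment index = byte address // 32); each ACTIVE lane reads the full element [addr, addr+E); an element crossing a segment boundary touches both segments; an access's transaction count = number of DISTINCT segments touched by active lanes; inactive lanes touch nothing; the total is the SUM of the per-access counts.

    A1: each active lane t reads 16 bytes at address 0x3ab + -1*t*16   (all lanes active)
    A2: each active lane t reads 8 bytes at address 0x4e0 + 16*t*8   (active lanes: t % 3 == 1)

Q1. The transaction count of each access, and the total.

A1: 3 transactions
A2: 1 transaction

Answer: 3,1; total 4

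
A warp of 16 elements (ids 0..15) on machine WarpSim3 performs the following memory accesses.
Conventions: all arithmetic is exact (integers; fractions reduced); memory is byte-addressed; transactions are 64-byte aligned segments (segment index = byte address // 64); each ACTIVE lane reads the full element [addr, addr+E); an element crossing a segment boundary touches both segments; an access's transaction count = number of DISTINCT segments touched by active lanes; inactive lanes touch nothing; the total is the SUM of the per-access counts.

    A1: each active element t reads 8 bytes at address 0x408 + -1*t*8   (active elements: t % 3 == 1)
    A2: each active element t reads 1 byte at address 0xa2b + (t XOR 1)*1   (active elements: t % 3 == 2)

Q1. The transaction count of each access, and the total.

A1: 3 transactions
A2: 1 transaction

Answer: 3,1; total 4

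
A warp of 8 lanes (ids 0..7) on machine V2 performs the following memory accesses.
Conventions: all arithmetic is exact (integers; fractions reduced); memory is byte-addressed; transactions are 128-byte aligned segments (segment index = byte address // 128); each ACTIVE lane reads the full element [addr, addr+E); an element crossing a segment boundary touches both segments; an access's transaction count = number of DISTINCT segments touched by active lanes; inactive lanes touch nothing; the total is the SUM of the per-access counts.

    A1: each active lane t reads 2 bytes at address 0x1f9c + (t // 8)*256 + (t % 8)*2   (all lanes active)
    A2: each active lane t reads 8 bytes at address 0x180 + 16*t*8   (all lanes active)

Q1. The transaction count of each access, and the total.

A1: 1 transaction
A2: 8 transactions

Answer: 1,8; total 9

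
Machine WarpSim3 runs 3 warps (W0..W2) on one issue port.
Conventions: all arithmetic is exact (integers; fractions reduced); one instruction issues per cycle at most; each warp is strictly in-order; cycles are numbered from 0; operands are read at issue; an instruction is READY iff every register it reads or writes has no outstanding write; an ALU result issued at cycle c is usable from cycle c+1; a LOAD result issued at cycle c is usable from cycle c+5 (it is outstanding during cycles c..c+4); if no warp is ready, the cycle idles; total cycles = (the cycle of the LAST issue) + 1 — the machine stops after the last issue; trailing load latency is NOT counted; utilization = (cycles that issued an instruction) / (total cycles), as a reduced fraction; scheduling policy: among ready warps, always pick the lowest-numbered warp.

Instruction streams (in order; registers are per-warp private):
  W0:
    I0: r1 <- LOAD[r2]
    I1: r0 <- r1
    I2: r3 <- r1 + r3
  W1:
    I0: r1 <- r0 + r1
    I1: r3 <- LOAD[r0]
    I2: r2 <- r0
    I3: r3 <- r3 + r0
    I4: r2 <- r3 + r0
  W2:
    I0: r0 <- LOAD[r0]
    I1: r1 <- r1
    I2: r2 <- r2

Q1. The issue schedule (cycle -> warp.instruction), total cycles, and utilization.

cycle 0: W0.I0
cycle 1: W1.I0
cycle 2: W1.I1
cycle 3: W1.I2
cycle 4: W2.I0
cycle 5: W0.I1
cycle 6: W0.I2
cycle 7: W1.I3
cycle 8: W1.I4
cycle 9: W2.I1
cycle 10: W2.I2

Answer: 11 cycles, utilization 1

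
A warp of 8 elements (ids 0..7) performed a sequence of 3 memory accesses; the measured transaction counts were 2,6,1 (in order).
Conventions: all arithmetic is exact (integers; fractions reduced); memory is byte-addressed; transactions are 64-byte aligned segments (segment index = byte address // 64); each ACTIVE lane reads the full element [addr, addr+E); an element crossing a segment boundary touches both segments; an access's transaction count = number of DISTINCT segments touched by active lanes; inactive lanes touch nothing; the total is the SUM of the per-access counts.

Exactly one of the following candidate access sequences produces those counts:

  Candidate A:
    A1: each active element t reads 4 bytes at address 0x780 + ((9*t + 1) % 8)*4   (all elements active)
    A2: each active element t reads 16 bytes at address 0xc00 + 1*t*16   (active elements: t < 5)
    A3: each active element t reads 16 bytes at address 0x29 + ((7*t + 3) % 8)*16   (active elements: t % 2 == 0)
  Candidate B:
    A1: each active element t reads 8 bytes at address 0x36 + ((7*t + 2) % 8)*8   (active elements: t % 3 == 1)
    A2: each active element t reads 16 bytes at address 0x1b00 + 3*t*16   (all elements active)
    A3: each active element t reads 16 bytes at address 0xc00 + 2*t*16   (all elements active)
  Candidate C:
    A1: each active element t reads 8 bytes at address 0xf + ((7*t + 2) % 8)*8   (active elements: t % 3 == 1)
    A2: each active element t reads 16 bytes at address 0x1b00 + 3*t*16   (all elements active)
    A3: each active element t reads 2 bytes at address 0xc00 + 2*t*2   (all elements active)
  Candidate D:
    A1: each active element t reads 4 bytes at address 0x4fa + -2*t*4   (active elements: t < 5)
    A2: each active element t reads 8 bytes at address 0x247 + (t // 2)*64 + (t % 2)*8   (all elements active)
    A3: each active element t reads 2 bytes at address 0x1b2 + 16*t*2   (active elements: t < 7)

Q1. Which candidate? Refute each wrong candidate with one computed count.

A: A1 gives 1 transaction, not 2
B: A3 gives 4 transactions, not 1
D: A1 gives 1 transaction, not 2
C: all counts match (2,6,1)

Answer: C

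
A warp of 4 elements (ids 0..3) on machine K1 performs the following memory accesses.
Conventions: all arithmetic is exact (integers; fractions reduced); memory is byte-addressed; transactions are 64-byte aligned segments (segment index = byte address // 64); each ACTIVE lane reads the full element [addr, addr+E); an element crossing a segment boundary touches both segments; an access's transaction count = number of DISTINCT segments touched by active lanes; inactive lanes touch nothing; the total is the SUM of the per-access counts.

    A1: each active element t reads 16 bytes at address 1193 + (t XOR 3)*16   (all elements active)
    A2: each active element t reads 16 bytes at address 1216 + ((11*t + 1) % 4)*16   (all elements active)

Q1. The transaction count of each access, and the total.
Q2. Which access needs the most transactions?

A1: 2 transactions
A2: 1 transaction

Answer: 2,1; total 3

Answer: A1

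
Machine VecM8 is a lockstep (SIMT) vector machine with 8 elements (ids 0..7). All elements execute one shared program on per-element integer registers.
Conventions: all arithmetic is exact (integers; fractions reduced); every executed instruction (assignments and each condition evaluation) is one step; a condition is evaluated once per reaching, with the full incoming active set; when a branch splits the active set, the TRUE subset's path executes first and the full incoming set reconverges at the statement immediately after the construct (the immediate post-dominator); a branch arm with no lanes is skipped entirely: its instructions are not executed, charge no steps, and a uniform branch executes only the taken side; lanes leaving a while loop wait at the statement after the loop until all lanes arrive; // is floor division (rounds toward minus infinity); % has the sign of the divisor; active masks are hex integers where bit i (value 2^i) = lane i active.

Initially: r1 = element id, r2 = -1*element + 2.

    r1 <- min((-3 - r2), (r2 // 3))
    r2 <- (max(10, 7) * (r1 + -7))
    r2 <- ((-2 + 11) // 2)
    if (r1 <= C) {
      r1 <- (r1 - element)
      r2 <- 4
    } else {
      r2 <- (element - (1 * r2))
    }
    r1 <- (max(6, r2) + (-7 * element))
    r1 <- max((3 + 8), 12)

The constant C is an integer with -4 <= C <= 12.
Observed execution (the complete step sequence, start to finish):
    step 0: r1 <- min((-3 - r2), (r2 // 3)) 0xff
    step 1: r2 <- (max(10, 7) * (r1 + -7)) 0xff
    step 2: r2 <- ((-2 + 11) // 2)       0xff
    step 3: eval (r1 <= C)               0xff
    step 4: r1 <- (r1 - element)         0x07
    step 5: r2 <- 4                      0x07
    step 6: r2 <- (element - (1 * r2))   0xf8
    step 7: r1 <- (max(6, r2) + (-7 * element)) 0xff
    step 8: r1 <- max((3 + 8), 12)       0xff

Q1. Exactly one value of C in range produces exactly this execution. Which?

Answer: C = -3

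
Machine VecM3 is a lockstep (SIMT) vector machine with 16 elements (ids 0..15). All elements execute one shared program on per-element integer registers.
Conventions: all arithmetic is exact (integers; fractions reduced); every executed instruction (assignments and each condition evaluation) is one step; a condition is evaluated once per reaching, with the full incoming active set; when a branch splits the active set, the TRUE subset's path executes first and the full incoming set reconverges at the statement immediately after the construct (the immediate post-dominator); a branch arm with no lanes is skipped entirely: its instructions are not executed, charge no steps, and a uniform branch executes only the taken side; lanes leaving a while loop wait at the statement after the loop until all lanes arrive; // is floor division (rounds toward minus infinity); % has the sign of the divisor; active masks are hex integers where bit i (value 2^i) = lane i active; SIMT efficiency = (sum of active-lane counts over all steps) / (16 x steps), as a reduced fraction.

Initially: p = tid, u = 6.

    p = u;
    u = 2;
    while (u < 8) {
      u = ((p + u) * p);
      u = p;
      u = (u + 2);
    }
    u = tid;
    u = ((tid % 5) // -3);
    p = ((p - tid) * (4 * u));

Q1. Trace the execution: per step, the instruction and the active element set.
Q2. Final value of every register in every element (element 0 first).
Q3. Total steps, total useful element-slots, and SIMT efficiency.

step 0: p <- u                       0xffff
step 1: u <- 2                       0xffff
step 2: eval (u < 8)                 0xffff
step 3: u <- ((p + u) * p)           0xffff
step 4: u <- p                       0xffff
step 5: u <- (u + 2)                 0xffff
step 6: eval (u < 8)                 0xffff
step 7: u <- tid                     0xffff
step 8: u <- ((tid % 5) // -3)       0xffff
step 9: p <- ((p - tid) * (4 * u))   0xffff

Answer: 10 steps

p: 0,-20,-16,-12,-16,0,0,4,8,24,0,20,24,28,64,0
u: 0,-1,-1,-1,-2,0,-1,-1,-1,-2,0,-1,-1,-1,-2,0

steps = 10; useful = 160; efficiency = 160/160 = 1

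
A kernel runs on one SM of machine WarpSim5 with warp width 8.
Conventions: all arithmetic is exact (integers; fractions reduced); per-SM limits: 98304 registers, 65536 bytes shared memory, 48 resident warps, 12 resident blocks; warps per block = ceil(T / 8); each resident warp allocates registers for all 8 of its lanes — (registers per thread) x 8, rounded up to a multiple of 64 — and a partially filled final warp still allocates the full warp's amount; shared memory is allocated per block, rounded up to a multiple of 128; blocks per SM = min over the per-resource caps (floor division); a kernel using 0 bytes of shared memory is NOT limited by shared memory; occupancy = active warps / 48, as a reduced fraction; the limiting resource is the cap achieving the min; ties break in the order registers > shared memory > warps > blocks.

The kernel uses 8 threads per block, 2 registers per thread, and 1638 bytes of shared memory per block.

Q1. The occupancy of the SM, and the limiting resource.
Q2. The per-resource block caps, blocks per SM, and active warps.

Answer: occupancy 1/4, limited by blocks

registers: 1536 blocks
shared memory: 39 blocks
warps: 48 blocks
blocks: 12 blocks

Answer: 12 blocks, 12 active warps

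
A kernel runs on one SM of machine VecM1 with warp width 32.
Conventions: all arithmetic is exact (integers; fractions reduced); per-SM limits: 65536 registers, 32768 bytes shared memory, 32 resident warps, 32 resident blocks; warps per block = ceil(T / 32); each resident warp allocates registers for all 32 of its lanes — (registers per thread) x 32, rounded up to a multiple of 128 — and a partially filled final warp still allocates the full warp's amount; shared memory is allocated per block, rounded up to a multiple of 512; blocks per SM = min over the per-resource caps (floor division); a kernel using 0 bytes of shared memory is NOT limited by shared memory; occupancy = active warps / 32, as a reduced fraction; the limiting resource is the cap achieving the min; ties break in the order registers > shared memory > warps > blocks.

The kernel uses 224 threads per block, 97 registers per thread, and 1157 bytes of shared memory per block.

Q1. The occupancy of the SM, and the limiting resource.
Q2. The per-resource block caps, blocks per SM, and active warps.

Answer: occupancy 7/16, limited by registers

registers: 2 blocks
shared memory: 21 blocks
warps: 4 blocks
blocks: 32 blocks

Answer: 2 blocks, 14 active warps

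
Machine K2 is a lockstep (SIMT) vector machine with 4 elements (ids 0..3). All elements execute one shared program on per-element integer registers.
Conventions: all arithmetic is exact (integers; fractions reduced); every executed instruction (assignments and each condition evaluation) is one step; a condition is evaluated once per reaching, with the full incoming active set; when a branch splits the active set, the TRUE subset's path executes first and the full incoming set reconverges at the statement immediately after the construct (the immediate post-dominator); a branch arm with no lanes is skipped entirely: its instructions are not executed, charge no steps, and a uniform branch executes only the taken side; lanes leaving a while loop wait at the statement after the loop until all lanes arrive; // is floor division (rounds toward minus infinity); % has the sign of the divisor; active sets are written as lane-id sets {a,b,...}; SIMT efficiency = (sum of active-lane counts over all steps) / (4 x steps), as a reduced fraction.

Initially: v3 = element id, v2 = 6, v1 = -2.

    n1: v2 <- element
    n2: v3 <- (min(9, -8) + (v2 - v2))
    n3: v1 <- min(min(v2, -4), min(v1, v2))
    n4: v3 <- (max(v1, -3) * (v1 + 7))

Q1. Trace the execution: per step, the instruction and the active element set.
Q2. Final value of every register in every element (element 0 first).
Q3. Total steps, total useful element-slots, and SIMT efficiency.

step 0: v2 <- element                {0,1,2,3}
step 1: v3 <- (min(9, -8) + (v2 - v2)) {0,1,2,3}
step 2: v1 <- min(min(v2, -4), min(v1, v2)) {0,1,2,3}
step 3: v3 <- (max(v1, -3) * (v1 + 7)) {0,1,2,3}

Answer: 4 steps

v3: -9,-9,-9,-9
v2: 0,1,2,3
v1: -4,-4,-4,-4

steps = 4; useful = 16; efficiency = 16/16 = 1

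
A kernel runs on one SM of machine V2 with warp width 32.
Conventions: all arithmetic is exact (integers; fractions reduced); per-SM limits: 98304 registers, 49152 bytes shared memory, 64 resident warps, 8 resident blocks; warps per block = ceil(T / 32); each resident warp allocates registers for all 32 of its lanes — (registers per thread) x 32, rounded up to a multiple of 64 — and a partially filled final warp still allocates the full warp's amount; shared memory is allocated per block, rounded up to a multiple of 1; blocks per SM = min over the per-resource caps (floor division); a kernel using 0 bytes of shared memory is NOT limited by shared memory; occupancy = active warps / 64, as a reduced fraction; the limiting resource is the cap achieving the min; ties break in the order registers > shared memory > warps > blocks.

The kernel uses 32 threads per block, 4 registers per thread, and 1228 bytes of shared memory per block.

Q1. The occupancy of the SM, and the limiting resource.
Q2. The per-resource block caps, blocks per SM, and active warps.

Answer: occupancy 1/8, limited by blocks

registers: 768 blocks
shared memory: 40 blocks
warps: 64 blocks
blocks: 8 blocks

Answer: 8 blocks, 8 active warps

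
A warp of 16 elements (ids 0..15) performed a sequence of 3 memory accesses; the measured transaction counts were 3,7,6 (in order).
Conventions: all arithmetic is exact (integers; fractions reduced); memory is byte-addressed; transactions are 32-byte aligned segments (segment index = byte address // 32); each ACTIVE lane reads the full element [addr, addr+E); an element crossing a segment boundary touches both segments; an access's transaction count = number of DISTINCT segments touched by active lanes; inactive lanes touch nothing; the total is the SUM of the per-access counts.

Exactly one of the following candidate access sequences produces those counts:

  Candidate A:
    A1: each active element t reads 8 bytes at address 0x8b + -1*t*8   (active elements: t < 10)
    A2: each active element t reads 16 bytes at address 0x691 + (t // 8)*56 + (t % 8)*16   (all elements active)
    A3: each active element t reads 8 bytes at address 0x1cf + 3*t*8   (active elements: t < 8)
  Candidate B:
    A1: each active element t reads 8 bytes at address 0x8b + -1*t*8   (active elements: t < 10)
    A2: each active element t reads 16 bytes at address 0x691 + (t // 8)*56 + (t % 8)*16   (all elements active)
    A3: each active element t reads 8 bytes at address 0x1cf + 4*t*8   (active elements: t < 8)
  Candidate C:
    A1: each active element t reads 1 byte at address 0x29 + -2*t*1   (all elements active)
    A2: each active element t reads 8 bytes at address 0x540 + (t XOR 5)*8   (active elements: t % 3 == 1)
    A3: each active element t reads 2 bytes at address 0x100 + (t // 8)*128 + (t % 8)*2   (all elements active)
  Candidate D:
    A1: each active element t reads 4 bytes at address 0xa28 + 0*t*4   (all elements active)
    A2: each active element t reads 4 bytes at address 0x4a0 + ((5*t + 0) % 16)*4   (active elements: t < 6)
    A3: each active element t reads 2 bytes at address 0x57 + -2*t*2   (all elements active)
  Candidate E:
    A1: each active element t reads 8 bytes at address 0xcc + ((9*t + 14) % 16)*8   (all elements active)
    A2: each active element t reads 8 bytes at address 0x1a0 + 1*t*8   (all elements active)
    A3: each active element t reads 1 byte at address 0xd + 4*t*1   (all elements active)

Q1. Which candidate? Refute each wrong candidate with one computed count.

B: A3 gives 8 transactions, not 6
C: A1 gives 2 transactions, not 3
D: A1 gives 1 transaction, not 3
E: A1 gives 5 transactions, not 3
A: all counts match (3,7,6)

Answer: A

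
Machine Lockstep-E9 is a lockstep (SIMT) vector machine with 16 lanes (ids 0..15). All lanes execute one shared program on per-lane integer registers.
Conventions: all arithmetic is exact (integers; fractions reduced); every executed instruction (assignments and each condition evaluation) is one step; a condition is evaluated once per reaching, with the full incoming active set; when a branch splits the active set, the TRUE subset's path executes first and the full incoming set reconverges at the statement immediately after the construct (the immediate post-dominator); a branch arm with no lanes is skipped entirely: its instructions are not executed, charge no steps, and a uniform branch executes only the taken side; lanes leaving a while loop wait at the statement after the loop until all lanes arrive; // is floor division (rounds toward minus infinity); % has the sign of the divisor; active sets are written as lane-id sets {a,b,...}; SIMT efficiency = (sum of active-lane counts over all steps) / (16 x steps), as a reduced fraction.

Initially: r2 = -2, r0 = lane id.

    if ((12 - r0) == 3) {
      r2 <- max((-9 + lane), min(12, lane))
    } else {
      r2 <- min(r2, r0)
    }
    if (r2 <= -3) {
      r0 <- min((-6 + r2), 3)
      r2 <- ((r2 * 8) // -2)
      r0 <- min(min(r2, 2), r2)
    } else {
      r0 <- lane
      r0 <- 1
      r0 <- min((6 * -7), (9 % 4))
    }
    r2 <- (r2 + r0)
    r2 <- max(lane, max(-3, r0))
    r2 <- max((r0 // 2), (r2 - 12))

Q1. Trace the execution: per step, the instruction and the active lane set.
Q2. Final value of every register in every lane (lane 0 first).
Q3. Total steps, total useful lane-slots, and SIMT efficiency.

step 0: eval ((12 - r0) == 3)        {0,1,2,3,4,5,6,7,8,9,10,11,12,13,14,15}
step 1: r2 <- max((-9 + lane), min(12, lane)) {9}
step 2: r2 <- min(r2, r0)            {0,1,2,3,4,5,6,7,8,10,11,12,13,14,15}
step 3: eval (r2 <= -3)              {0,1,2,3,4,5,6,7,8,9,10,11,12,13,14,15}
step 4: r0 <- lane                   {0,1,2,3,4,5,6,7,8,9,10,11,12,13,14,15}
step 5: r0 <- 1                      {0,1,2,3,4,5,6,7,8,9,10,11,12,13,14,15}
step 6: r0 <- min((6 * -7), (9 % 4)) {0,1,2,3,4,5,6,7,8,9,10,11,12,13,14,15}
step 7: r2 <- (r2 + r0)              {0,1,2,3,4,5,6,7,8,9,10,11,12,13,14,15}
step 8: r2 <- max(lane, max(-3, r0)) {0,1,2,3,4,5,6,7,8,9,10,11,12,13,14,15}
step 9: r2 <- max((r0 // 2), (r2 - 12)) {0,1,2,3,4,5,6,7,8,9,10,11,12,13,14,15}

Answer: 10 steps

r2: -12,-11,-10,-9,-8,-7,-6,-5,-4,-3,-2,-1,0,1,2,3
r0: -42,-42,-42,-42,-42,-42,-42,-42,-42,-42,-42,-42,-42,-42,-42,-42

steps = 10; useful = 144; efficiency = 144/160 = 9/10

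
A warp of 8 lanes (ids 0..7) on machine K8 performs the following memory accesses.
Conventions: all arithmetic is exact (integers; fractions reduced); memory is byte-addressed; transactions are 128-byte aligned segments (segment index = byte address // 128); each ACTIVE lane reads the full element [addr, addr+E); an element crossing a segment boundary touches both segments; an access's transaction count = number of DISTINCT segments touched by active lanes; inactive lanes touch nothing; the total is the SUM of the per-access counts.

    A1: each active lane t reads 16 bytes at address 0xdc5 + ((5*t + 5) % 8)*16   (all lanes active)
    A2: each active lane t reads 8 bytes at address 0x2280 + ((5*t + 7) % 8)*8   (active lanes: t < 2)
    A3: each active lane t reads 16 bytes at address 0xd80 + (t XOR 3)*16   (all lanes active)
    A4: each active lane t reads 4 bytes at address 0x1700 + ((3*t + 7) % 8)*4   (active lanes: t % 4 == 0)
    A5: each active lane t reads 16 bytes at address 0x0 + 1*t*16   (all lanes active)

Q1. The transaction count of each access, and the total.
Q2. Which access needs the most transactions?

A1: 2 transactions
A2: 1 transaction
A3: 1 transaction
A4: 1 transaction
A5: 1 transaction

Answer: 2,1,1,1,1; total 6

Answer: A1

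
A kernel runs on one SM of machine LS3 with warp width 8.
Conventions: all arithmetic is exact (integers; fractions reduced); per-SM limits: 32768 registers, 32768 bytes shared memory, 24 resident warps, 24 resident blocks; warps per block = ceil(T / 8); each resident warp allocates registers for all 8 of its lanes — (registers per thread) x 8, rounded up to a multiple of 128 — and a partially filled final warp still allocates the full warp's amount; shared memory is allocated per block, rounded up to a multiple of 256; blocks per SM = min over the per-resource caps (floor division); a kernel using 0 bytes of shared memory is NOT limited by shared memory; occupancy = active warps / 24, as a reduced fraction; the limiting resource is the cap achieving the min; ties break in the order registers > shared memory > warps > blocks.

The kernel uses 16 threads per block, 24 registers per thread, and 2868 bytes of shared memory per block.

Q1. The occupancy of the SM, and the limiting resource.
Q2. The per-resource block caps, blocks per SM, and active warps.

Answer: occupancy 5/6, limited by shared memory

registers: 64 blocks
shared memory: 10 blocks
warps: 12 blocks
blocks: 24 blocks

Answer: 10 blocks, 20 active warps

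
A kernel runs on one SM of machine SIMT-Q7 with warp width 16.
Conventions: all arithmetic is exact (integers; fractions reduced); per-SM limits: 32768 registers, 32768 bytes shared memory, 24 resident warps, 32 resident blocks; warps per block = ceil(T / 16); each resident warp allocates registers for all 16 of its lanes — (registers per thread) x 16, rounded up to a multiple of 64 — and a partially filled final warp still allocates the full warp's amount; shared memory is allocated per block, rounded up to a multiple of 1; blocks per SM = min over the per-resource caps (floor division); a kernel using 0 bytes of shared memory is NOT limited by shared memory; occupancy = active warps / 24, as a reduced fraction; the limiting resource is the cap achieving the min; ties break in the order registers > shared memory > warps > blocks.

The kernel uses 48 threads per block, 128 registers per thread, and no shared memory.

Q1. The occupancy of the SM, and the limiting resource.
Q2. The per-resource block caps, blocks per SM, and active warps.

Answer: occupancy 5/8, limited by registers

registers: 5 blocks
shared memory: no limit (kernel uses none)
warps: 8 blocks
blocks: 32 blocks

Answer: 5 blocks, 15 active warps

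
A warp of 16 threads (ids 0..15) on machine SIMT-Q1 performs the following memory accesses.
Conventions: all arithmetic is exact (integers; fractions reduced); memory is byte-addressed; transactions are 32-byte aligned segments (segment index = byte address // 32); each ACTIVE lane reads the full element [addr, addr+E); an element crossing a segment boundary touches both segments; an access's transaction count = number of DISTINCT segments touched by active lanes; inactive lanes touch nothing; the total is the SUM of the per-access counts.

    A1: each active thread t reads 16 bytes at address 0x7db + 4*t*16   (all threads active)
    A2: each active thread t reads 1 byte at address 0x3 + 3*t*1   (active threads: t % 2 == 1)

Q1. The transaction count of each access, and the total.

A1: 32 transactions
A2: 2 transactions

Answer: 32,2; total 34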